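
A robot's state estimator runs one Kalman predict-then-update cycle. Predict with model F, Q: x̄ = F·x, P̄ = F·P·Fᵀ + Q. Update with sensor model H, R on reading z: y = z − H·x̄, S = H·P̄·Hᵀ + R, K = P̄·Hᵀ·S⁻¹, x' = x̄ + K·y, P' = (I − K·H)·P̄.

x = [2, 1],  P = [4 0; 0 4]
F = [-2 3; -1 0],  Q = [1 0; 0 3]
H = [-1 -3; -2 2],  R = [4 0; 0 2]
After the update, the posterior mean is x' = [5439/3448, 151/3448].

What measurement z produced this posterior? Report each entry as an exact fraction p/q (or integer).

z = [-2, -3]

x̄ = F·x = [-1, -2]
P̄ = F·P·Fᵀ + Q = [53 8; 8 7]
S = H·P̄·Hᵀ + R = [168 96; 96 178]
K = P̄·Hᵀ·S⁻¹ = [-2533/10344 -161/431; -2485/10344 51/431]
x' − x̄ = [8887/3448, 7047/3448] = K·y
y = (KᵀK)⁻¹·Kᵀ·(x' − x̄) = [-9, -1]
z = y + H·x̄ = [-9, -1] + [7, -2] = [-2, -3]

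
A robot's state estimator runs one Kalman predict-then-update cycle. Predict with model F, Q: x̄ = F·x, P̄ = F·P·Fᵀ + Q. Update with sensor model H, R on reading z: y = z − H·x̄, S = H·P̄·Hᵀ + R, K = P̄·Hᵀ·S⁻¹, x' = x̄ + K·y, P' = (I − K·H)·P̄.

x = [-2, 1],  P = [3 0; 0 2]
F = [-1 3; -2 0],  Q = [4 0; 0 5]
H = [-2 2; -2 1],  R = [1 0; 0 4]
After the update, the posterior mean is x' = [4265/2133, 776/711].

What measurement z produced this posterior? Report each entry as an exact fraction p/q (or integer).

x̄ = F·x = [5, 4]
P̄ = F·P·Fᵀ + Q = [25 6; 6 17]
S = H·P̄·Hᵀ + R = [121 98; 98 97]
K = P̄·Hᵀ·S⁻¹ = [626/2133 -1600/2133; 548/711 -517/711]
x' − x̄ = [-6400/2133, -2068/711] = K·y
y = (KᵀK)⁻¹·Kᵀ·(x' − x̄) = [0, 4]
z = y + H·x̄ = [0, 4] + [-2, -6] = [-2, -2]

z = [-2, -2]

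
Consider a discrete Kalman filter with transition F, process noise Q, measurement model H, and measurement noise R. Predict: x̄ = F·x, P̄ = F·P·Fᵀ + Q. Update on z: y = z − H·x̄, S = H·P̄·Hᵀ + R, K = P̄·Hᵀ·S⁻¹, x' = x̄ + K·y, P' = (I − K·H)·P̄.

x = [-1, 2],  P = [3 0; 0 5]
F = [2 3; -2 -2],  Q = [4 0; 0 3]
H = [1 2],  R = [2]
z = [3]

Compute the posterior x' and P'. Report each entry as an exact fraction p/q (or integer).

x' = [71/35, 2/5]
P' = [1606/35 -118/5; -118/5 63/5]

x̄ = F·x = [4, -2]
P̄ = F·P·Fᵀ + Q = [61 -42; -42 35]
y = z − H·x̄ = [3]
S = H·P̄·Hᵀ + R = [35]
K = P̄·Hᵀ·S⁻¹ = [-23/35; 4/5]
x' = x̄ + K·y = [71/35, 2/5]
P' = (I − K·H)·P̄ = [1606/35 -118/5; -118/5 63/5]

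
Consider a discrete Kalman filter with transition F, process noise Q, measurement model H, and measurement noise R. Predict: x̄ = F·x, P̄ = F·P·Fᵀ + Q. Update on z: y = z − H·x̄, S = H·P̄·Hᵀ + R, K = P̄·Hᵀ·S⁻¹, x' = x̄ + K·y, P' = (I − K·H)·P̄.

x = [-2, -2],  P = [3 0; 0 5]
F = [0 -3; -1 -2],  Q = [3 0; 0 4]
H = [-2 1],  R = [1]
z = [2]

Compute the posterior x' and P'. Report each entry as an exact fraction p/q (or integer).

x̄ = F·x = [6, 6]
P̄ = F·P·Fᵀ + Q = [48 30; 30 27]
y = z − H·x̄ = [8]
S = H·P̄·Hᵀ + R = [100]
K = P̄·Hᵀ·S⁻¹ = [-33/50; -33/100]
x' = x̄ + K·y = [18/25, 84/25]
P' = (I − K·H)·P̄ = [111/25 411/50; 411/50 1611/100]

x' = [18/25, 84/25]
P' = [111/25 411/50; 411/50 1611/100]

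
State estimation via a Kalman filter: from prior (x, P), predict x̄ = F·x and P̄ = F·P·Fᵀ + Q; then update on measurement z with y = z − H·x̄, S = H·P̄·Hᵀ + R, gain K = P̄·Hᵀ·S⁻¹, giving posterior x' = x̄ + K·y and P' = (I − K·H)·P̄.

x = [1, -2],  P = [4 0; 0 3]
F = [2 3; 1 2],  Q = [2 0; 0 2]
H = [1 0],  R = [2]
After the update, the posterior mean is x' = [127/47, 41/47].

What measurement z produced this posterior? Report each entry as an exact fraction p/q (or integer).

z = [3]

x̄ = F·x = [-4, -3]
P̄ = F·P·Fᵀ + Q = [45 26; 26 18]
S = H·P̄·Hᵀ + R = [47]
K = P̄·Hᵀ·S⁻¹ = [45/47; 26/47]
x' − x̄ = [315/47, 182/47] = K·y
y = (KᵀK)⁻¹·Kᵀ·(x' − x̄) = [7]
z = y + H·x̄ = [7] + [-4] = [3]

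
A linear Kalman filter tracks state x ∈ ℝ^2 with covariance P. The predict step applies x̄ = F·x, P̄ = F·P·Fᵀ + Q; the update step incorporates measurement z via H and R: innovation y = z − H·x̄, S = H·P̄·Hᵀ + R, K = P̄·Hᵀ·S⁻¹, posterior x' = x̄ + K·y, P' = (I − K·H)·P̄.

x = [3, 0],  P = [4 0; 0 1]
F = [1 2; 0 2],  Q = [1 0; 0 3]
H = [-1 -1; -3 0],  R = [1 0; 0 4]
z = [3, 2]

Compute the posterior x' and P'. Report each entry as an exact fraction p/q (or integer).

x' = [-87/151, -1383/604]
P' = [56/151 -43/151; -43/151 639/604]

x̄ = F·x = [3, 0]
P̄ = F·P·Fᵀ + Q = [9 4; 4 7]
y = z − H·x̄ = [6, 11]
S = H·P̄·Hᵀ + R = [25 39; 39 85]
K = P̄·Hᵀ·S⁻¹ = [-13/151 -42/151; -467/604 129/604]
x' = x̄ + K·y = [-87/151, -1383/604]
P' = (I − K·H)·P̄ = [56/151 -43/151; -43/151 639/604]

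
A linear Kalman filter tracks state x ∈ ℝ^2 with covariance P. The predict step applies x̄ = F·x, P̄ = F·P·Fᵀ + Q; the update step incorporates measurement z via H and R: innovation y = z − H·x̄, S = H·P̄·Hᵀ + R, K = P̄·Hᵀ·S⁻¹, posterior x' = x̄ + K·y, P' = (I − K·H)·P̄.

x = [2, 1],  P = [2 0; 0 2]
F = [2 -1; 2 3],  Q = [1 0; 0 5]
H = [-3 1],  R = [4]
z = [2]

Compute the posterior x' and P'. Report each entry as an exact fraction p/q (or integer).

x' = [121/61, 477/61]
P' = [381/122 1019/122; 1019/122 3157/122]

x̄ = F·x = [3, 7]
P̄ = F·P·Fᵀ + Q = [11 2; 2 31]
y = z − H·x̄ = [4]
S = H·P̄·Hᵀ + R = [122]
K = P̄·Hᵀ·S⁻¹ = [-31/122; 25/122]
x' = x̄ + K·y = [121/61, 477/61]
P' = (I − K·H)·P̄ = [381/122 1019/122; 1019/122 3157/122]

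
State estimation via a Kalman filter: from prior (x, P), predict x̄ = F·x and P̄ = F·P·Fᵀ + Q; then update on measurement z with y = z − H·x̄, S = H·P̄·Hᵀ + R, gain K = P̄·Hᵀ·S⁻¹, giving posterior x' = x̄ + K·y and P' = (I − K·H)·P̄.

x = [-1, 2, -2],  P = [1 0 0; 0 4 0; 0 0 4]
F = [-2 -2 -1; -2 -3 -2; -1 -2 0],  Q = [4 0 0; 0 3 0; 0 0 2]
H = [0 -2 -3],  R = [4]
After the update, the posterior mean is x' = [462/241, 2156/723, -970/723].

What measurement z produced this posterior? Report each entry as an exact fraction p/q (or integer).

z = [-2]

x̄ = F·x = [0, 0, -3]
P̄ = F·P·Fᵀ + Q = [28 36 18; 36 59 26; 18 26 19]
S = H·P̄·Hᵀ + R = [723]
K = P̄·Hᵀ·S⁻¹ = [-42/241; -196/723; -109/723]
x' − x̄ = [462/241, 2156/723, 1199/723] = K·y
y = (KᵀK)⁻¹·Kᵀ·(x' − x̄) = [-11]
z = y + H·x̄ = [-11] + [9] = [-2]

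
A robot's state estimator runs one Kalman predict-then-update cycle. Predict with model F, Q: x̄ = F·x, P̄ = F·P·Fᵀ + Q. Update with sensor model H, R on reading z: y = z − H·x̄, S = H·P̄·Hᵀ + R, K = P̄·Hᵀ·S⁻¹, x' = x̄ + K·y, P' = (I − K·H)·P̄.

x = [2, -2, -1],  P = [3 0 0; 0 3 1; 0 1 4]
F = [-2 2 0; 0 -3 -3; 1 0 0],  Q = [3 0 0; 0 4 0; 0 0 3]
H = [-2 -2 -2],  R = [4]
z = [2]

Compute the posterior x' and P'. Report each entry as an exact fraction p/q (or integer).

x' = [-460/59, 287/59, 2]
P' = [1584/59 -1233/59 -6; -1233/59 1294/59 0; -6 0 6]

x̄ = F·x = [-8, 9, 2]
P̄ = F·P·Fᵀ + Q = [27 -24 -6; -24 85 0; -6 0 6]
y = z − H·x̄ = [8]
S = H·P̄·Hᵀ + R = [236]
K = P̄·Hᵀ·S⁻¹ = [3/118; -61/118; 0]
x' = x̄ + K·y = [-460/59, 287/59, 2]
P' = (I − K·H)·P̄ = [1584/59 -1233/59 -6; -1233/59 1294/59 0; -6 0 6]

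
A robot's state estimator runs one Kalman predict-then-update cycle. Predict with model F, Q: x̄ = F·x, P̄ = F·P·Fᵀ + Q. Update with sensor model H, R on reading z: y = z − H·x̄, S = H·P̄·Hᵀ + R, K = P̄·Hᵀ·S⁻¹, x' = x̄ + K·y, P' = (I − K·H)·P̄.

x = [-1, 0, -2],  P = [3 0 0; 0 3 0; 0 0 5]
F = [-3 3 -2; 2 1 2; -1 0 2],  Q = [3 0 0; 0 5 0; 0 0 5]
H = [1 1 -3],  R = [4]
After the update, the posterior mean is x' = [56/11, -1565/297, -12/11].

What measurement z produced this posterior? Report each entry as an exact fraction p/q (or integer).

x̄ = F·x = [7, -6, -3]
P̄ = F·P·Fᵀ + Q = [77 -29 -11; -29 40 14; -11 14 28]
S = H·P̄·Hᵀ + R = [297]
K = P̄·Hᵀ·S⁻¹ = [3/11; -31/297; -3/11]
x' − x̄ = [-21/11, 217/297, 21/11] = K·y
y = (KᵀK)⁻¹·Kᵀ·(x' − x̄) = [-7]
z = y + H·x̄ = [-7] + [10] = [3]

z = [3]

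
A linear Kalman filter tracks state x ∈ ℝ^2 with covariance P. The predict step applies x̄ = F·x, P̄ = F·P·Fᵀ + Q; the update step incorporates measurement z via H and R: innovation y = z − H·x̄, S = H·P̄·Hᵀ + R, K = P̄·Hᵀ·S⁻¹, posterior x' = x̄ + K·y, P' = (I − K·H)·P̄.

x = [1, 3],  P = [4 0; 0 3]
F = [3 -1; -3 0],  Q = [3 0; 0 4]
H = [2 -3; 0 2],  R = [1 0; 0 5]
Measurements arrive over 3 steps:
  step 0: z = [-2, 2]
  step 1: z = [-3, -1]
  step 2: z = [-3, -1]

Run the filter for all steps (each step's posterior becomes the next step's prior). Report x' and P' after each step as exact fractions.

step 0: x̄ = F·x = [0, -3]
step 0: P̄ = F·P·Fᵀ + Q = [42 -36; -36 40]
step 0: y = z − H·x̄ = [-11, 8]
step 0: S = H·P̄·Hᵀ + R = [961 -384; -384 165]
step 0: K = P̄·Hᵀ·S⁻¹ = [192/529 216/529; -320/3703 3152/11109]
step 0: x' = x̄ + K·y = [-384/529, 2449/11109]
step 0: P' = (I − K·H)·P̄ = [906/529 540/529; 540/529 7880/11109]
step 1: x̄ = F·x = [-26641/11109, 1152/529]
step 1: P̄ = F·P·Fᵀ + Q = [144401/11109 -6534/529; -6534/529 10270/529]
step 1: y = z − H·x̄ = [92531/11109, -2833/529]
step 1: S = H·P̄·Hᵀ + R = [4176311/11109 -87756/529; -87756/529 43725/529]
step 1: K = P̄·Hᵀ·S⁻¹ = [4123636/13160537 4342868/13160537; -1535730/13160537 9300028/39481611]
step 1: x' = x̄ + K·y = [-20471325/13160537, -2201398/39481611]
step 1: P' = (I − K·H)·P̄ = [18347573/13160537 10857170/13160537; 10857170/13160537 23250070/39481611]
step 2: x̄ = F·x = [-182040527/39481611, 61413975/13160537]
step 2: P̄ = F·P·Fᵀ + Q = [441650314/39481611 -132556647/13160537; -132556647/13160537 217770305/13160537]
step 2: y = z − H·x̄ = [798361996/39481611, -135988487/13160537]
step 2: S = H·P̄·Hᵀ + R = [12457920394/39481611 -1836848418/13160537; -1836848418/13160537 936883905/13160537]
step 2: K = P̄·Hᵀ·S⁻¹ = [12267560189/39248367418 6472725431/19624183709; -4592121045/39248367418 13863875071/58872551127]
step 2: x' = x̄ + K·y = [-33333701592/19624183709, -7812559126/58872551127]
step 2: P' = (I − K·H)·P̄ = [54679220827/39248367418 32363627155/39248367418; 32363627155/39248367418 69319375355/117745102254]

step 0: x' = [-384/529, 2449/11109], P' = [906/529 540/529; 540/529 7880/11109]
step 1: x' = [-20471325/13160537, -2201398/39481611], P' = [18347573/13160537 10857170/13160537; 10857170/13160537 23250070/39481611]
step 2: x' = [-33333701592/19624183709, -7812559126/58872551127], P' = [54679220827/39248367418 32363627155/39248367418; 32363627155/39248367418 69319375355/117745102254]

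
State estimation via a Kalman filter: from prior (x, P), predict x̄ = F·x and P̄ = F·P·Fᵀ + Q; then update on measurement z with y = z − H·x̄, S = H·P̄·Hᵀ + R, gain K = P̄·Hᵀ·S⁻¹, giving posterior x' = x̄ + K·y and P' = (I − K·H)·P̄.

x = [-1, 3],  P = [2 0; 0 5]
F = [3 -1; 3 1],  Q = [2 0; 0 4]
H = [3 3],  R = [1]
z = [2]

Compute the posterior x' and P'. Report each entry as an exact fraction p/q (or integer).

x' = [-102/37, 2400/703]
P' = [241/37 -239/37; -239/37 4581/703]

x̄ = F·x = [-6, 0]
P̄ = F·P·Fᵀ + Q = [25 13; 13 27]
y = z − H·x̄ = [20]
S = H·P̄·Hᵀ + R = [703]
K = P̄·Hᵀ·S⁻¹ = [6/37; 120/703]
x' = x̄ + K·y = [-102/37, 2400/703]
P' = (I − K·H)·P̄ = [241/37 -239/37; -239/37 4581/703]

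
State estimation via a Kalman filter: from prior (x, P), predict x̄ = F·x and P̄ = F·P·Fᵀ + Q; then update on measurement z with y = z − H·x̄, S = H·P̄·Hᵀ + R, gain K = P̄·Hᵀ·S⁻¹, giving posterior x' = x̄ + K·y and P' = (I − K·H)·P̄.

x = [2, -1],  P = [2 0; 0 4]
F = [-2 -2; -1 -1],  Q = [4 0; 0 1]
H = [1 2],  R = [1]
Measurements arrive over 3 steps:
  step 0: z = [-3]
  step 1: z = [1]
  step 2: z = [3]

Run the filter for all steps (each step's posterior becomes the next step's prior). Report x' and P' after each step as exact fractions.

step 0: x' = [-158/105, -79/105], P' = [236/105 -92/105; -92/105 59/105]
step 1: x' = [594/907, 297/907], P' = [2032/907 -798/907; -798/907 508/907]
step 2: x' = [31758/23267, 15879/23267], P' = [52124/23267 -20472/23267; -20472/23267 13031/23267]

step 0: x̄ = F·x = [-2, -1]
step 0: P̄ = F·P·Fᵀ + Q = [28 12; 12 7]
step 0: y = z − H·x̄ = [1]
step 0: S = H·P̄·Hᵀ + R = [105]
step 0: K = P̄·Hᵀ·S⁻¹ = [52/105; 26/105]
step 0: x' = x̄ + K·y = [-158/105, -79/105]
step 0: P' = (I − K·H)·P̄ = [236/105 -92/105; -92/105 59/105]
step 1: x̄ = F·x = [158/35, 79/35]
step 1: P̄ = F·P·Fᵀ + Q = [288/35 74/35; 74/35 72/35]
step 1: y = z − H·x̄ = [-281/35]
step 1: S = H·P̄·Hᵀ + R = [907/35]
step 1: K = P̄·Hᵀ·S⁻¹ = [436/907; 218/907]
step 1: x' = x̄ + K·y = [594/907, 297/907]
step 1: P' = (I − K·H)·P̄ = [2032/907 -798/907; -798/907 508/907]
step 2: x̄ = F·x = [-1782/907, -891/907]
step 2: P̄ = F·P·Fᵀ + Q = [7404/907 1888/907; 1888/907 1851/907]
step 2: y = z − H·x̄ = [6285/907]
step 2: S = H·P̄·Hᵀ + R = [23267/907]
step 2: K = P̄·Hᵀ·S⁻¹ = [11180/23267; 5590/23267]
step 2: x' = x̄ + K·y = [31758/23267, 15879/23267]
step 2: P' = (I − K·H)·P̄ = [52124/23267 -20472/23267; -20472/23267 13031/23267]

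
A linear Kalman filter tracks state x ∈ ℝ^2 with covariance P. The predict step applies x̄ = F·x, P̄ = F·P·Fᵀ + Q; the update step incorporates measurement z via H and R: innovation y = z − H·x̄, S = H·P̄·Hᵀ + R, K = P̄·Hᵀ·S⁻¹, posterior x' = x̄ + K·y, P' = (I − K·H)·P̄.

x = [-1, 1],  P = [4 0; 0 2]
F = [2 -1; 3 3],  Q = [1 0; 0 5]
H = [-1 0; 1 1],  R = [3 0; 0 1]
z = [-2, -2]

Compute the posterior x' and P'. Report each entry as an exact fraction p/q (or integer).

x' = [236/387, -2867/1161]
P' = [272/129 -779/387; -779/387 3365/1161]

x̄ = F·x = [-3, 0]
P̄ = F·P·Fᵀ + Q = [19 18; 18 59]
y = z − H·x̄ = [-5, 1]
S = H·P̄·Hᵀ + R = [22 -37; -37 115]
K = P̄·Hᵀ·S⁻¹ = [-272/387 37/387; 779/1161 1028/1161]
x' = x̄ + K·y = [236/387, -2867/1161]
P' = (I − K·H)·P̄ = [272/129 -779/387; -779/387 3365/1161]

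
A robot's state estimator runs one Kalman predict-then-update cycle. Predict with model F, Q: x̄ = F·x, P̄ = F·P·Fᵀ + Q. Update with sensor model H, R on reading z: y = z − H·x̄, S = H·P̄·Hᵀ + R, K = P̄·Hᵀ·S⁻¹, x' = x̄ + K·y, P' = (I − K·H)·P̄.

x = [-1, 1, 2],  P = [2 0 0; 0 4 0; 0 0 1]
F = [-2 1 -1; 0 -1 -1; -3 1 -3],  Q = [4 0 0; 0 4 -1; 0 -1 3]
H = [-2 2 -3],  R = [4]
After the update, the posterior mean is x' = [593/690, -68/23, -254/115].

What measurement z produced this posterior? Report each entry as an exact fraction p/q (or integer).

z = [-1]

x̄ = F·x = [1, -3, -2]
P̄ = F·P·Fᵀ + Q = [17 -3 19; -3 9 -2; 19 -2 34]
S = H·P̄·Hᵀ + R = [690]
K = P̄·Hᵀ·S⁻¹ = [-97/690; 1/23; -24/115]
x' − x̄ = [-97/690, 1/23, -24/115] = K·y
y = (KᵀK)⁻¹·Kᵀ·(x' − x̄) = [1]
z = y + H·x̄ = [1] + [-2] = [-1]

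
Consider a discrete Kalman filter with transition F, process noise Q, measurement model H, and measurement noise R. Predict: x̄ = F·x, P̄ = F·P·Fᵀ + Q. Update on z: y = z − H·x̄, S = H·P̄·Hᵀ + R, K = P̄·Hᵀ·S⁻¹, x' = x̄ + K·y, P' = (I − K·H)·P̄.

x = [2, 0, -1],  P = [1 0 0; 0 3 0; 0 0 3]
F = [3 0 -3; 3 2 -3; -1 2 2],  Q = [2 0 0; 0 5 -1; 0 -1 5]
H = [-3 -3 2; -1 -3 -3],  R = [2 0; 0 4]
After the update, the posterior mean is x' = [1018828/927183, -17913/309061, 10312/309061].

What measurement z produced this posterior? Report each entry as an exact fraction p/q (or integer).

z = [-3, -1]

x̄ = F·x = [9, 9, -4]
P̄ = F·P·Fᵀ + Q = [38 36 -21; 36 53 -10; -21 -10 30]
S = H·P̄·Hᵀ + R = [1961 666; 666 699]
K = P̄·Hᵀ·S⁻¹ = [-43086/309061 353/25059; -30241/309061 -1193/8353; 44307/309061 -1607/8353]
x' − x̄ = [-7325819/927183, -2799462/309061, 1246556/309061] = K·y
y = (KᵀK)⁻¹·Kᵀ·(x' − x̄) = [59, 23]
z = y + H·x̄ = [59, 23] + [-62, -24] = [-3, -1]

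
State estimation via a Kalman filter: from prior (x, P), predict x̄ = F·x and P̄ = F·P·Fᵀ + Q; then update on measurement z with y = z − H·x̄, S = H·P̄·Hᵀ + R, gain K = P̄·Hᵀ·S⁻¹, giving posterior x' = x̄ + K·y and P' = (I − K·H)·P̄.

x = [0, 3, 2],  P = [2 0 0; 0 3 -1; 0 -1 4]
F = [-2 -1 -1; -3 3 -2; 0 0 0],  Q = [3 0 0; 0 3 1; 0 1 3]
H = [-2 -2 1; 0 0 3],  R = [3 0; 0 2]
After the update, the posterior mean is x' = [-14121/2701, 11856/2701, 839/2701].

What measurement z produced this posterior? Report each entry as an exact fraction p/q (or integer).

z = [2, 1]

x̄ = F·x = [-5, 5, 0]
P̄ = F·P·Fᵀ + Q = [16 12 0; 12 76 1; 0 1 3]
S = H·P̄·Hᵀ + R = [466 3; 3 29]
K = P̄·Hᵀ·S⁻¹ = [-1624/13505 168/13505; -5084/13505 1923/13505; 2/13505 4191/13505]
x' − x̄ = [-616/2701, -1649/2701, 839/2701] = K·y
y = (KᵀK)⁻¹·Kᵀ·(x' − x̄) = [2, 1]
z = y + H·x̄ = [2, 1] + [0, 0] = [2, 1]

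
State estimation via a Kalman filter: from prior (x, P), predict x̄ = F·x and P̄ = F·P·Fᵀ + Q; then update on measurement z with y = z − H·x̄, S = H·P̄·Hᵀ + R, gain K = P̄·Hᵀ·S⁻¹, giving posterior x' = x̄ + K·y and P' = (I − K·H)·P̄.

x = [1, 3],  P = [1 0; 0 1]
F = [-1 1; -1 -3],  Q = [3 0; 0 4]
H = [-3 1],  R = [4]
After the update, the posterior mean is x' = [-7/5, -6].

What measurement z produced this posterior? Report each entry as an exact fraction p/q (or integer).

z = [-1]

x̄ = F·x = [2, -10]
P̄ = F·P·Fᵀ + Q = [5 -2; -2 14]
S = H·P̄·Hᵀ + R = [75]
K = P̄·Hᵀ·S⁻¹ = [-17/75; 4/15]
x' − x̄ = [-17/5, 4] = K·y
y = (KᵀK)⁻¹·Kᵀ·(x' − x̄) = [15]
z = y + H·x̄ = [15] + [-16] = [-1]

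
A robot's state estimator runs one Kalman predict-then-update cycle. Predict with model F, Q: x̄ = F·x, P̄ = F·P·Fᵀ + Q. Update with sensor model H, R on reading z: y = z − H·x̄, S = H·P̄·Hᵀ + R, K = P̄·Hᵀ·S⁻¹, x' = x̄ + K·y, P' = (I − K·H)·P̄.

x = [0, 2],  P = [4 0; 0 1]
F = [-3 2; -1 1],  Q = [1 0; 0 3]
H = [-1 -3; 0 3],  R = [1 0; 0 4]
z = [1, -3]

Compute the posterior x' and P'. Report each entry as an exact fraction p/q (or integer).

x̄ = F·x = [4, 2]
P̄ = F·P·Fᵀ + Q = [41 14; 14 8]
y = z − H·x̄ = [11, -9]
S = H·P̄·Hᵀ + R = [198 -114; -114 76]
K = P̄·Hᵀ·S⁻¹ = [-20/27 -191/342; -2/27 35/171]
x' = x̄ + K·y = [901/1026, -337/513]
P' = (I − K·H)·P̄ = [1526/513 -382/513; -382/513 140/513]

x' = [901/1026, -337/513]
P' = [1526/513 -382/513; -382/513 140/513]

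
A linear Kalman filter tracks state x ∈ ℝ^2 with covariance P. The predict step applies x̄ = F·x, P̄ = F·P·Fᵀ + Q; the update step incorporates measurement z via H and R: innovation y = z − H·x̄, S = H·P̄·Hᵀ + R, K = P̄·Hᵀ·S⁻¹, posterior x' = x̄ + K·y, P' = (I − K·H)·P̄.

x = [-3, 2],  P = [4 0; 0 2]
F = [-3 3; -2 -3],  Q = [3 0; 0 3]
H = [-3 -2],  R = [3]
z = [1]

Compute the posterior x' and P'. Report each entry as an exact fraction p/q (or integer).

x̄ = F·x = [15, 0]
P̄ = F·P·Fᵀ + Q = [57 6; 6 37]
y = z − H·x̄ = [46]
S = H·P̄·Hᵀ + R = [736]
K = P̄·Hᵀ·S⁻¹ = [-183/736; -1/8]
x' = x̄ + K·y = [57/16, -23/4]
P' = (I − K·H)·P̄ = [8463/736 -135/8; -135/8 51/2]

x' = [57/16, -23/4]
P' = [8463/736 -135/8; -135/8 51/2]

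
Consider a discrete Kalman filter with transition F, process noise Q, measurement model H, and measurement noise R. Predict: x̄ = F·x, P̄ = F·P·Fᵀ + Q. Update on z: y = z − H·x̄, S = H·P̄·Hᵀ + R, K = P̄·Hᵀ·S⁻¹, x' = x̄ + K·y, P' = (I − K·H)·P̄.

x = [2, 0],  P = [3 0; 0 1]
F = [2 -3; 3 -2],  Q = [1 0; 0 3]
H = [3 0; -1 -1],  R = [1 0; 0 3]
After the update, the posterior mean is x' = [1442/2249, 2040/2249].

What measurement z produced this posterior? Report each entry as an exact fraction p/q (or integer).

z = [2, -1]

x̄ = F·x = [4, 6]
P̄ = F·P·Fᵀ + Q = [22 24; 24 34]
S = H·P̄·Hᵀ + R = [199 -138; -138 107]
K = P̄·Hᵀ·S⁻¹ = [714/2249 -46/2249; -300/2249 -1606/2249]
x' − x̄ = [-7554/2249, -11454/2249] = K·y
y = (KᵀK)⁻¹·Kᵀ·(x' − x̄) = [-10, 9]
z = y + H·x̄ = [-10, 9] + [12, -10] = [2, -1]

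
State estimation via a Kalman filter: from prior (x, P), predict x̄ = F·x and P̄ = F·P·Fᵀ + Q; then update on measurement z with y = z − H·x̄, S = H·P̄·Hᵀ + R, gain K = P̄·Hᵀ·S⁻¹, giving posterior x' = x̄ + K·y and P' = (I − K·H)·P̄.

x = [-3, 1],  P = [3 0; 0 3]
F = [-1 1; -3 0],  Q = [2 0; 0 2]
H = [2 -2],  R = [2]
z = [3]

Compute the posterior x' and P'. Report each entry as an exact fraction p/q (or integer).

x' = [11/3, 7/3]
P' = [310/39 311/39; 311/39 331/39]

x̄ = F·x = [4, 9]
P̄ = F·P·Fᵀ + Q = [8 9; 9 29]
y = z − H·x̄ = [13]
S = H·P̄·Hᵀ + R = [78]
K = P̄·Hᵀ·S⁻¹ = [-1/39; -20/39]
x' = x̄ + K·y = [11/3, 7/3]
P' = (I − K·H)·P̄ = [310/39 311/39; 311/39 331/39]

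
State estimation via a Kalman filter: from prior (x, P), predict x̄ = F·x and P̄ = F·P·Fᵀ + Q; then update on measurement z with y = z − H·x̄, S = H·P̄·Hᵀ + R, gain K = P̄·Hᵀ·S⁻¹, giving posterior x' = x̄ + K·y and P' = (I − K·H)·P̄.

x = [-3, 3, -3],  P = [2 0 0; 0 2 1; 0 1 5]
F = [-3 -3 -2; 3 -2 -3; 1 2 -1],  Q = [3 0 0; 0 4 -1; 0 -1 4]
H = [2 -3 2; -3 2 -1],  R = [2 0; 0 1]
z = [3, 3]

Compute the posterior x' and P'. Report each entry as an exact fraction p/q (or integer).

x̄ = F·x = [6, -6, 6]
P̄ = F·P·Fᵀ + Q = [71 37 -9; 37 87 8; -9 8 15]
y = z − H·x̄ = [-39, 39]
S = H·P̄·Hᵀ + R = [517 -369; -369 473]
K = P̄·Hᵀ·S⁻¹ = [-41821/108380 -62413/108380; -15147/27095 -8666/27095; 1164/27095 2512/27095]
x' = x̄ + K·y = [-38202/27095, 90189/27095, 215142/27095]
P' = (I − K·H)·P̄ = [124963/108380 72846/27095 67573/27095; 72846/27095 243758/27095 277644/27095; 67573/27095 277644/27095 350057/27095]

x' = [-38202/27095, 90189/27095, 215142/27095]
P' = [124963/108380 72846/27095 67573/27095; 72846/27095 243758/27095 277644/27095; 67573/27095 277644/27095 350057/27095]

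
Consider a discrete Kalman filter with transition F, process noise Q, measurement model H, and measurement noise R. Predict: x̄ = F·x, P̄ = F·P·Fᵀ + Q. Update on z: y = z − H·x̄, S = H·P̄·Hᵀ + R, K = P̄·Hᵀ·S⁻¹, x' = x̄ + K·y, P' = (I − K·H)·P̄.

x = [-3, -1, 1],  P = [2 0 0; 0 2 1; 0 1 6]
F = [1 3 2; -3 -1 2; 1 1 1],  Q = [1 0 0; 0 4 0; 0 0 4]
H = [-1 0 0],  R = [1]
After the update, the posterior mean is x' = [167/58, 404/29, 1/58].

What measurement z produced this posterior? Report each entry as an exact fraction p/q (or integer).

x̄ = F·x = [-4, 12, -3]
P̄ = F·P·Fᵀ + Q = [57 16 25; 16 44 5; 25 5 16]
S = H·P̄·Hᵀ + R = [58]
K = P̄·Hᵀ·S⁻¹ = [-57/58; -8/29; -25/58]
x' − x̄ = [399/58, 56/29, 175/58] = K·y
y = (KᵀK)⁻¹·Kᵀ·(x' − x̄) = [-7]
z = y + H·x̄ = [-7] + [4] = [-3]

z = [-3]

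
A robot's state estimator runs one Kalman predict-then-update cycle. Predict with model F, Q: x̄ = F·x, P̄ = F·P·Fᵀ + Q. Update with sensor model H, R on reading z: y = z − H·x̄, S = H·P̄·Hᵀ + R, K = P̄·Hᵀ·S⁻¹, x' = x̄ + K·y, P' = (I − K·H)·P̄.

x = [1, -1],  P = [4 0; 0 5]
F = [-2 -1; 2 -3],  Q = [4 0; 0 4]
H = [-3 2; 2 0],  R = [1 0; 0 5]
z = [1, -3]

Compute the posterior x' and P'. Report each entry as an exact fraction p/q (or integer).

x' = [-18498/14287, -20250/14287]
P' = [32605/28574 48715/28574; 48715/28574 79901/28574]

x̄ = F·x = [-1, 5]
P̄ = F·P·Fᵀ + Q = [25 -1; -1 65]
y = z − H·x̄ = [-12, -1]
S = H·P̄·Hᵀ + R = [498 -154; -154 105]
K = P̄·Hᵀ·S⁻¹ = [-55/4082 6521/14287; 1951/4082 9743/14287]
x' = x̄ + K·y = [-18498/14287, -20250/14287]
P' = (I − K·H)·P̄ = [32605/28574 48715/28574; 48715/28574 79901/28574]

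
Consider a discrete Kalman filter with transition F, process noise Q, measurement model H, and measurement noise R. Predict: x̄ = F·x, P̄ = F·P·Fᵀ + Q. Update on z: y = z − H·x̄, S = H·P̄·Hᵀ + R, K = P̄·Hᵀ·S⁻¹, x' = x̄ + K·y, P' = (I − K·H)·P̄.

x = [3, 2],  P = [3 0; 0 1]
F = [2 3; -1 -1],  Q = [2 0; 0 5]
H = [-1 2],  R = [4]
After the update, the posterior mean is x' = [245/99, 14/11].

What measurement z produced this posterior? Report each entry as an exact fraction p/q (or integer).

z = [1]

x̄ = F·x = [12, -5]
P̄ = F·P·Fᵀ + Q = [23 -9; -9 9]
S = H·P̄·Hᵀ + R = [99]
K = P̄·Hᵀ·S⁻¹ = [-41/99; 3/11]
x' − x̄ = [-943/99, 69/11] = K·y
y = (KᵀK)⁻¹·Kᵀ·(x' − x̄) = [23]
z = y + H·x̄ = [23] + [-22] = [1]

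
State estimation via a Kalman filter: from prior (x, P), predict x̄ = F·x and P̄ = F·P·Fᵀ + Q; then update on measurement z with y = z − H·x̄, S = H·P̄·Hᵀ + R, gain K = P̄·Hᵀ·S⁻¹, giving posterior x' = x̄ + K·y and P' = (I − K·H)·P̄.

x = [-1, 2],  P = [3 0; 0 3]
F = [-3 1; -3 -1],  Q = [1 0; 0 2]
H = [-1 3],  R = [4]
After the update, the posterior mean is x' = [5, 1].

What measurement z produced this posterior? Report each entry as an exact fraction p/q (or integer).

z = [-2]

x̄ = F·x = [5, 1]
P̄ = F·P·Fᵀ + Q = [31 24; 24 32]
S = H·P̄·Hᵀ + R = [179]
K = P̄·Hᵀ·S⁻¹ = [41/179; 72/179]
x' − x̄ = [0, 0] = K·y
y = (KᵀK)⁻¹·Kᵀ·(x' − x̄) = [0]
z = y + H·x̄ = [0] + [-2] = [-2]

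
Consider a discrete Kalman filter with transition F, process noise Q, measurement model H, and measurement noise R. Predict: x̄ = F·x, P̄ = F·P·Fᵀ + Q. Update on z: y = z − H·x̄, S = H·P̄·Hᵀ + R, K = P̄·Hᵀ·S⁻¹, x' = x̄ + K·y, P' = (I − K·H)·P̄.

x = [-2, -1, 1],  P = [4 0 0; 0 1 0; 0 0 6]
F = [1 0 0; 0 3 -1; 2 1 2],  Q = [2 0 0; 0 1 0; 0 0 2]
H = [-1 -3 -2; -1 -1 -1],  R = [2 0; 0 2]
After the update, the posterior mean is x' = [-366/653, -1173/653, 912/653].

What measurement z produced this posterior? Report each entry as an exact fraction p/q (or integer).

x̄ = F·x = [-2, -4, -3]
P̄ = F·P·Fᵀ + Q = [6 0 8; 0 16 -9; 8 -9 43]
S = H·P̄·Hᵀ + R = [248 119; 119 65]
K = P̄·Hᵀ·S⁻¹ = [236/1959 -854/1959; -1117/1959 1834/1959; 643/1959 -2443/1959]
x' − x̄ = [940/653, 1439/653, 2871/653] = K·y
y = (KᵀK)⁻¹·Kᵀ·(x' − x̄) = [-17, -8]
z = y + H·x̄ = [-17, -8] + [20, 9] = [3, 1]

z = [3, 1]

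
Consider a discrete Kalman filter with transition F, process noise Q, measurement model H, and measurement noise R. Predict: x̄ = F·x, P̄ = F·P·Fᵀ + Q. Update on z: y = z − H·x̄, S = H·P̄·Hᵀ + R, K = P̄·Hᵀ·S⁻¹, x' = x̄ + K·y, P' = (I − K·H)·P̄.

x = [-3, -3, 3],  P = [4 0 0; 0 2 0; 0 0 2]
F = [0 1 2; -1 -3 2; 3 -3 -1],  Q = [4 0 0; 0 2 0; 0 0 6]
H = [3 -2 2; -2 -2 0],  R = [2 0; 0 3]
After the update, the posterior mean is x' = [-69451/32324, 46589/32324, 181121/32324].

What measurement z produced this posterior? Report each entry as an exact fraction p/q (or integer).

x̄ = F·x = [3, 18, -3]
P̄ = F·P·Fᵀ + Q = [14 2 -10; 2 32 2; -10 2 62]
S = H·P̄·Hᵀ + R = [344 72; 72 203]
K = P̄·Hᵀ·S⁻¹ = [2979/32324 -1538/8081; -3033/32324 -2438/8081; 8559/32324 -122/8081]
x' − x̄ = [-166423/32324, -535243/32324, 278093/32324] = K·y
y = (KᵀK)⁻¹·Kᵀ·(x' − x̄) = [35, 44]
z = y + H·x̄ = [35, 44] + [-33, -42] = [2, 2]

z = [2, 2]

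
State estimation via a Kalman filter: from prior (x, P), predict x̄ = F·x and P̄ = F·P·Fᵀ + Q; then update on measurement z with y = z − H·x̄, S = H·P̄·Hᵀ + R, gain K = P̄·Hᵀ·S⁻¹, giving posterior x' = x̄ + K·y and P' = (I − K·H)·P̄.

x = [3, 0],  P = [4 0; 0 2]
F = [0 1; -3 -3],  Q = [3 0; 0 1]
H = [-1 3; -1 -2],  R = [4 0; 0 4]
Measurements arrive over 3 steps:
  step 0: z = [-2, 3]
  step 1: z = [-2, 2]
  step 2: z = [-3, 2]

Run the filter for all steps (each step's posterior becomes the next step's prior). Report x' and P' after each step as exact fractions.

step 0: x̄ = F·x = [0, -9]
step 0: P̄ = F·P·Fᵀ + Q = [5 -6; -6 55]
step 0: y = z − H·x̄ = [25, -15]
step 0: S = H·P̄·Hᵀ + R = [540 -319; -319 205]
step 0: K = P̄·Hᵀ·S⁻¹ = [-2482/8939 -3557/8939; 1879/8939 -1611/8939]
step 0: x' = x̄ + K·y = [-8695/8939, -9311/8939]
step 0: P' = (I − K·H)·P̄ = [12508/8939 860/8939; 860/8939 2792/8939]
step 1: x̄ = F·x = [-9311/8939, 54018/8939]
step 1: P̄ = F·P·Fᵀ + Q = [29609/8939 -10956/8939; -10956/8939 162119/8939]
step 1: y = z − H·x̄ = [-189243/8939, 116603/8939]
step 1: S = H·P̄·Hᵀ + R = [1590172/8939 -932149/8939; -932149/8939 670017/8939]
step 1: K = P̄·Hᵀ·S⁻¹ = [-5485558/21986857 -7884263/21986857; 4607077/21986857 -3870953/21986857]
step 1: x' = x̄ + K·y = [-9614598/21986857, -15162296/21986857]
step 1: P' = (I − K·H)·P̄ = [27699124/21986857 1918964/21986857; 1918964/21986857 6782424/21986857]
step 2: x̄ = F·x = [-15162296/21986857, 74330682/21986857]
step 2: P̄ = F·P·Fᵀ + Q = [72742995/21986857 -26104164/21986857; -26104164/21986857 366862141/21986857]
step 2: y = z − H·x̄ = [-304114913/21986857, 177472782/21986857]
step 2: S = H·P̄·Hᵀ + R = [3619074676/21986857 -2102325687/21986857; -2102325687/21986857 1523722331/21986857]
step 2: K = P̄·Hᵀ·S⁻¹ = [-12431844018/49788453491 -2546224539/7112636213; 10420573383/49788453491 -1249184501/7112636213]
step 2: x' = x̄ + K·y = [-6249050284/49788453491, -46396617963/49788453491]
step 2: P' = (I − K·H)·P̄ = [62667522684/49788453491 4313382204/49788453491; 4313382204/49788453491 15331891912/49788453491]

step 0: x' = [-8695/8939, -9311/8939], P' = [12508/8939 860/8939; 860/8939 2792/8939]
step 1: x' = [-9614598/21986857, -15162296/21986857], P' = [27699124/21986857 1918964/21986857; 1918964/21986857 6782424/21986857]
step 2: x' = [-6249050284/49788453491, -46396617963/49788453491], P' = [62667522684/49788453491 4313382204/49788453491; 4313382204/49788453491 15331891912/49788453491]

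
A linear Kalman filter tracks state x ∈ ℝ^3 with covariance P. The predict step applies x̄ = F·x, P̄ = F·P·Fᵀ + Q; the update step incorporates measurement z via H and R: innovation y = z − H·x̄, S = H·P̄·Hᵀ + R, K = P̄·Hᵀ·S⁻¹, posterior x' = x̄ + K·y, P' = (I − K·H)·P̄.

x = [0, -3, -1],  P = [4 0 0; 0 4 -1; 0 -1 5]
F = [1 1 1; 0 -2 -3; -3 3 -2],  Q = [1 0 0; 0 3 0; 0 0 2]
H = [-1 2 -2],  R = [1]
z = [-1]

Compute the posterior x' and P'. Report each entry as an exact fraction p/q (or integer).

x' = [-106/45, 313/117, 2528/585]
P' = [488/45 -122/9 -853/45; -122/9 4084/117 4867/117; -853/45 4867/117 29969/585]

x̄ = F·x = [-4, 9, -7]
P̄ = F·P·Fᵀ + Q = [12 -18 -11; -18 52 11; -11 11 106]
y = z − H·x̄ = [-37]
S = H·P̄·Hᵀ + R = [585]
K = P̄·Hᵀ·S⁻¹ = [-2/45; 20/117; -179/585]
x' = x̄ + K·y = [-106/45, 313/117, 2528/585]
P' = (I − K·H)·P̄ = [488/45 -122/9 -853/45; -122/9 4084/117 4867/117; -853/45 4867/117 29969/585]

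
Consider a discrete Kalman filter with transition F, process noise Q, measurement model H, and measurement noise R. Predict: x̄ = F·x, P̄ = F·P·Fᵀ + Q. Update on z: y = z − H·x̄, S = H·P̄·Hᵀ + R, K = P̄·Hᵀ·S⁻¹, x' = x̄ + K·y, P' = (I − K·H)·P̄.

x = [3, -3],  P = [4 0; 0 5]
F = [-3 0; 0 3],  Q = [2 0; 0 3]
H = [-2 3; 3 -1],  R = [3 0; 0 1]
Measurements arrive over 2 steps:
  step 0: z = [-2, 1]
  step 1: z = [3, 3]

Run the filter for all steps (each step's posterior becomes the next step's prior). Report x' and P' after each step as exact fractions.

step 0: x' = [2921/91133, -68613/91133], P' = [22002/91133 27360/91133; 27360/91133 56688/91133]
step 1: x' = [205917555/156471427, 230846796/156471427], P' = [32394468/156471427 38328300/156471427; 38328300/156471427 83089281/156471427]

step 0: x̄ = F·x = [-9, -9]
step 0: P̄ = F·P·Fᵀ + Q = [38 0; 0 48]
step 0: y = z − H·x̄ = [7, 19]
step 0: S = H·P̄·Hᵀ + R = [587 -372; -372 391]
step 0: K = P̄·Hᵀ·S⁻¹ = [12692/91133 38646/91133; 38448/91133 25392/91133]
step 0: x' = x̄ + K·y = [2921/91133, -68613/91133]
step 0: P' = (I − K·H)·P̄ = [22002/91133 27360/91133; 27360/91133 56688/91133]
step 1: x̄ = F·x = [-8763/91133, -205839/91133]
step 1: P̄ = F·P·Fᵀ + Q = [380284/91133 -246240/91133; -246240/91133 783591/91133]
step 1: y = z − H·x̄ = [124770/13019, 13407/13019]
step 1: S = H·P̄·Hᵀ + R = [1685962/13019 -1048731/13019; -1048731/13019 824960/13019]
step 1: K = P̄·Hᵀ·S⁻¹ = [2390284/22353061 8407872/22353061; 8219583/22353061 4556517/22353061]
step 1: x' = x̄ + K·y = [205917555/156471427, 230846796/156471427]
step 1: P' = (I − K·H)·P̄ = [32394468/156471427 38328300/156471427; 38328300/156471427 83089281/156471427]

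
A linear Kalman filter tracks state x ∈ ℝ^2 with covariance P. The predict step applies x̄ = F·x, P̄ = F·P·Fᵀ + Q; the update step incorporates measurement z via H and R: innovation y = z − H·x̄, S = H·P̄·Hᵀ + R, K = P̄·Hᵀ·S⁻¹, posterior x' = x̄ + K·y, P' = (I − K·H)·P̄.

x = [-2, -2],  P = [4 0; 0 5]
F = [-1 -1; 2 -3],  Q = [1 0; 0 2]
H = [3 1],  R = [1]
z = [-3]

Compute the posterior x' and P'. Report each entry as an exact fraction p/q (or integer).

x̄ = F·x = [4, 2]
P̄ = F·P·Fᵀ + Q = [10 7; 7 63]
y = z − H·x̄ = [-17]
S = H·P̄·Hᵀ + R = [196]
K = P̄·Hᵀ·S⁻¹ = [37/196; 3/7]
x' = x̄ + K·y = [155/196, -37/7]
P' = (I − K·H)·P̄ = [591/196 -62/7; -62/7 27]

x' = [155/196, -37/7]
P' = [591/196 -62/7; -62/7 27]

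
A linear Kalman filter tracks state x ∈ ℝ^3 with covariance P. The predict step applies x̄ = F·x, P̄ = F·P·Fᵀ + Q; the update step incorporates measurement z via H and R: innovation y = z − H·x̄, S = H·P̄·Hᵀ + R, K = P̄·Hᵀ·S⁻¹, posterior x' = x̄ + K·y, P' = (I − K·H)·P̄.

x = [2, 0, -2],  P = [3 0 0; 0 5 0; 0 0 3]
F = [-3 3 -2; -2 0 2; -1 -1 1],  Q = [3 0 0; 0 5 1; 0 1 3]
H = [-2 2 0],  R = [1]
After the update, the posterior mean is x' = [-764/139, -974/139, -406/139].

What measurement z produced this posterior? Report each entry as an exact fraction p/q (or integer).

x̄ = F·x = [-2, -8, -4]
P̄ = F·P·Fᵀ + Q = [87 6 -12; 6 29 13; -12 13 14]
S = H·P̄·Hᵀ + R = [417]
K = P̄·Hᵀ·S⁻¹ = [-54/139; 46/417; 50/417]
x' − x̄ = [-486/139, 138/139, 150/139] = K·y
y = (KᵀK)⁻¹·Kᵀ·(x' − x̄) = [9]
z = y + H·x̄ = [9] + [-12] = [-3]

z = [-3]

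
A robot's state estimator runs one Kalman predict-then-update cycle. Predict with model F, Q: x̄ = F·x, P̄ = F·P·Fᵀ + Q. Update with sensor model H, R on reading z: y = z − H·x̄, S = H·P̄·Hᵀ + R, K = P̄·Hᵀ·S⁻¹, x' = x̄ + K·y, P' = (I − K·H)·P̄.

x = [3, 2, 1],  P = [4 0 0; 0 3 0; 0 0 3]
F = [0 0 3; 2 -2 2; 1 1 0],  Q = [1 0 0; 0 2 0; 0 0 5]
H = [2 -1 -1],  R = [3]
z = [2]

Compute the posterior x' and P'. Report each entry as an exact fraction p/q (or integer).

x̄ = F·x = [3, 4, 5]
P̄ = F·P·Fᵀ + Q = [28 18 0; 18 42 2; 0 2 12]
y = z − H·x̄ = [5]
S = H·P̄·Hᵀ + R = [101]
K = P̄·Hᵀ·S⁻¹ = [38/101; -8/101; -14/101]
x' = x̄ + K·y = [493/101, 364/101, 435/101]
P' = (I − K·H)·P̄ = [1384/101 2122/101 532/101; 2122/101 4178/101 90/101; 532/101 90/101 1016/101]

x' = [493/101, 364/101, 435/101]
P' = [1384/101 2122/101 532/101; 2122/101 4178/101 90/101; 532/101 90/101 1016/101]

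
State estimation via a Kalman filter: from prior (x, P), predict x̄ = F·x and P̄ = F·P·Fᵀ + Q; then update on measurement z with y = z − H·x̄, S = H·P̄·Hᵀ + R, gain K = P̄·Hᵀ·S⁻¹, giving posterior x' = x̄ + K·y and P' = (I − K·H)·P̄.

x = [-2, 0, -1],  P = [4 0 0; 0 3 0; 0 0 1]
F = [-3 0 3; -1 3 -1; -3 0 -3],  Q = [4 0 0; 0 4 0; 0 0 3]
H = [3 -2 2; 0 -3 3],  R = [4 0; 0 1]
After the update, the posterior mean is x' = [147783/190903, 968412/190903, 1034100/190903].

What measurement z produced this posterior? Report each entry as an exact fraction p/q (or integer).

x̄ = F·x = [3, 3, 9]
P̄ = F·P·Fᵀ + Q = [49 9 27; 9 36 15; 27 15 48]
S = H·P̄·Hᵀ + R = [877 486; 486 487]
K = P̄·Hᵀ·S⁻¹ = [62877/190903 -41580/190903; 23313/190903 -47961/190903; 23475/190903 15381/190903]
x' − x̄ = [-424926/190903, 395703/190903, -684027/190903] = K·y
y = (KᵀK)⁻¹·Kᵀ·(x' − x̄) = [-18, -17]
z = y + H·x̄ = [-18, -17] + [21, 18] = [3, 1]

z = [3, 1]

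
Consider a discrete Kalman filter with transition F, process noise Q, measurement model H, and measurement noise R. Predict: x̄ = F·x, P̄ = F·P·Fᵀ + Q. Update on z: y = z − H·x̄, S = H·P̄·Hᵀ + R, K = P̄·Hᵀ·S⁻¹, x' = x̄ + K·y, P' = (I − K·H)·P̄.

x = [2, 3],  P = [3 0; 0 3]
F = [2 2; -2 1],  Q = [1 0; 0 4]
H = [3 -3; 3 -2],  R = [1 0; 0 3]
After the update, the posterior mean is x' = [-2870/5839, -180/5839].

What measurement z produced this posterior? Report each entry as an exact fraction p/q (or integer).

z = [-1, -3]

x̄ = F·x = [10, -1]
P̄ = F·P·Fᵀ + Q = [25 -6; -6 19]
S = H·P̄·Hᵀ + R = [505 429; 429 376]
K = P̄·Hᵀ·S⁻¹ = [-2355/5839 4038/5839; -4176/5839 3895/5839]
x' − x̄ = [-61260/5839, 5659/5839] = K·y
y = (KᵀK)⁻¹·Kᵀ·(x' − x̄) = [-34, -35]
z = y + H·x̄ = [-34, -35] + [33, 32] = [-1, -3]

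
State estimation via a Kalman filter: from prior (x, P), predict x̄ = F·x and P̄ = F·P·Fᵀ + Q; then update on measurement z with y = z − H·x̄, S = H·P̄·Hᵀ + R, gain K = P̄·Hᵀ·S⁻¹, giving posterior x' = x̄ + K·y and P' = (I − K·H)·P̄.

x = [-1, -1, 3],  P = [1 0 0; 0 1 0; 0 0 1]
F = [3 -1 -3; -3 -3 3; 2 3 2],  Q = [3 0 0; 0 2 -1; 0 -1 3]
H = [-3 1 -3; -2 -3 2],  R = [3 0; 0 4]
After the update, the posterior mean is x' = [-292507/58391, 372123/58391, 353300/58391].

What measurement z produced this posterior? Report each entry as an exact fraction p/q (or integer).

x̄ = F·x = [-11, 15, 1]
P̄ = F·P·Fᵀ + Q = [22 -15 -3; -15 29 -10; -3 -10 20]
S = H·P̄·Hᵀ + R = [506 -290; -290 397]
K = P̄·Hᵀ·S⁻¹ = [-15017/58391 -11705/58391; 9479/58391 -4401/58391; -2177/116782 10383/58391]
x' − x̄ = [349794/58391, -503742/58391, 294909/58391] = K·y
y = (KᵀK)⁻¹·Kᵀ·(x' − x̄) = [-42, 24]
z = y + H·x̄ = [-42, 24] + [45, -21] = [3, 3]

z = [3, 3]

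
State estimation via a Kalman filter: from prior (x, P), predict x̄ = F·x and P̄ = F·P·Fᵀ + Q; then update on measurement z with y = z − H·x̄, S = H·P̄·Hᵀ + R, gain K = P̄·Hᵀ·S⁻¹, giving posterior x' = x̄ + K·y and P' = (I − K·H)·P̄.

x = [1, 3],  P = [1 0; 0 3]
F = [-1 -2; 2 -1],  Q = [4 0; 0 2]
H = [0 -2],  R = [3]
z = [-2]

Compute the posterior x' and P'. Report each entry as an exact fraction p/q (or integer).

x̄ = F·x = [-7, -1]
P̄ = F·P·Fᵀ + Q = [17 4; 4 9]
y = z − H·x̄ = [-4]
S = H·P̄·Hᵀ + R = [39]
K = P̄·Hᵀ·S⁻¹ = [-8/39; -6/13]
x' = x̄ + K·y = [-241/39, 11/13]
P' = (I − K·H)·P̄ = [599/39 4/13; 4/13 9/13]

x' = [-241/39, 11/13]
P' = [599/39 4/13; 4/13 9/13]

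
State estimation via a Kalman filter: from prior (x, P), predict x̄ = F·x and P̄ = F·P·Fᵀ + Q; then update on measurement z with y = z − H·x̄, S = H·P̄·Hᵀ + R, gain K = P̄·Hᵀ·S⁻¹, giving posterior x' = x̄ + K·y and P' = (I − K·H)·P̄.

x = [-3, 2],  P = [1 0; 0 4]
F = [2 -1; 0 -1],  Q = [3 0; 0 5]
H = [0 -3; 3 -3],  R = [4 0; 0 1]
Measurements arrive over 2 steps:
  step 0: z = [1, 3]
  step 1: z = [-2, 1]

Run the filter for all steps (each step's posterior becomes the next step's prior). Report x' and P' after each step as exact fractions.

step 0: x̄ = F·x = [-8, -2]
step 0: P̄ = F·P·Fᵀ + Q = [11 4; 4 9]
step 0: y = z − H·x̄ = [-5, 21]
step 0: S = H·P̄·Hᵀ + R = [85 45; 45 109]
step 0: K = P̄·Hᵀ·S⁻¹ = [-2253/7240 465/1448; -567/1810 -3/362]
step 0: x' = x̄ + K·y = [217/724, -110/181]
step 0: P' = (I − K·H)·P̄ = [3779/7240 751/1810; 751/1810 378/905]
step 1: x̄ = F·x = [437/362, 110/181]
step 1: P̄ = F·P·Fᵀ + Q = [6961/1810 -373/905; -373/905 4903/905]
step 1: y = z − H·x̄ = [-32/181, -289/362]
step 1: S = H·P̄·Hᵀ + R = [47747/905 47484/905; 47484/905 166141/1810]
step 1: K = P̄·Hᵀ·S⁻¹ = [-1007697/3782623 1102419/3782623; -1039353/3782623 -126624/3782623]
step 1: x' = x̄ + K·y = [3864364/3782623, 2583674/3782623]
step 1: P' = (I − K·H)·P̄ = [1711069/3782623 1343596/3782623; 1343596/3782623 1385804/3782623]

step 0: x' = [217/724, -110/181], P' = [3779/7240 751/1810; 751/1810 378/905]
step 1: x' = [3864364/3782623, 2583674/3782623], P' = [1711069/3782623 1343596/3782623; 1343596/3782623 1385804/3782623]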